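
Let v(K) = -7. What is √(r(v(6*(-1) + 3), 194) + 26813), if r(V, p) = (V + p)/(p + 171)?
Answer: 2*√893057545/365 ≈ 163.75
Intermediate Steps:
r(V, p) = (V + p)/(171 + p)
√(r(v(6*(-1) + 3), 194) + 26813) = √((-7 + 194)/(171 + 194) + 26813) = √(187/365 + 26813) = √(9786932/365) = 2*√893057545/365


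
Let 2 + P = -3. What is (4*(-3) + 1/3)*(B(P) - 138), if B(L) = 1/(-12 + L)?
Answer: 82145/51 ≈ 1610.7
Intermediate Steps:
P = -5 (P = -2 - 3 = -5)
(4*(-3) + 1/3)*(B(P) - 138) = (4*(-3) + 1/3)*(1/(-12 - 5) - 138) = (-12 + 1*(⅓))*(1/(-17) - 138) = (-12 + ⅓)*(-1/17 - 138) = -35/3*(-2347/17) = 82145/51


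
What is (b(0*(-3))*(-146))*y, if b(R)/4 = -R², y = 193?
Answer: 0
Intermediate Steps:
b(R) = -4*R² (b(R) = 4*(-R²) = -4*R²)
(b(0*(-3))*(-146))*y = (-4*(0*(-3))²*(-146))*193 = (-4*0²*(-146))*193 = (-4*0*(-146))*193 = (0*(-146))*193 = 0*193 = 0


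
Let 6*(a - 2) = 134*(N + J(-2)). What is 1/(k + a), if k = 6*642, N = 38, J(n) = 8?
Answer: 3/14644 ≈ 0.00020486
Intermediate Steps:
k = 3852
a = 3088/3 (a = 2 + (134*(38 + 8))/6 = 2 + (134*46)/6 = 2 + (⅙)*6164 = 2 + 3082/3 = 3088/3 ≈ 1029.3)
1/(k + a) = 1/(3852 + 3088/3) = 1/(14644/3) = 3/14644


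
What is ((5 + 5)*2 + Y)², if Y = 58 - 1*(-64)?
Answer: 20164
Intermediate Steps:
Y = 122 (Y = 58 + 64 = 122)
((5 + 5)*2 + Y)² = ((5 + 5)*2 + 122)² = (10*2 + 122)² = (20 + 122)² = 142² = 20164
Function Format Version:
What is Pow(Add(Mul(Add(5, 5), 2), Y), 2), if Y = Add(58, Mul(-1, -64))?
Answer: 20164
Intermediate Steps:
Y = 122 (Y = Add(58, 64) = 122)
Pow(Add(Mul(Add(5, 5), 2), Y), 2) = Pow(Add(Mul(Add(5, 5), 2), 122), 2) = Pow(Add(Mul(10, 2), 122), 2) = Pow(Add(20, 122), 2) = Pow(142, 2) = 20164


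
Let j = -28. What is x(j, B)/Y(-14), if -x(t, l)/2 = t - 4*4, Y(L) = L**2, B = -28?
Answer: 22/49 ≈ 0.44898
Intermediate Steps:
x(t, l) = 32 - 2*t (x(t, l) = -2*(t - 4*4) = -2*(t - 16) = -2*(-16 + t) = 32 - 2*t)
x(j, B)/Y(-14) = (32 - 2*(-28))/((-14)**2) = (32 + 56)/196 = 88*(1/196) = 22/49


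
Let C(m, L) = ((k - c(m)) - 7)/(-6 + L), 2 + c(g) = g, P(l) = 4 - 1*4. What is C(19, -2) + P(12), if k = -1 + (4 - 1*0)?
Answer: 21/8 ≈ 2.6250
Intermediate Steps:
k = 3 (k = -1 + (4 + 0) = -1 + 4 = 3)
P(l) = 0 (P(l) = 4 - 4 = 0)
c(g) = -2 + g
C(m, L) = (-2 - m)/(-6 + L) (C(m, L) = ((3 - (-2 + m)) - 7)/(-6 + L) = ((3 + (2 - m)) - 7)/(-6 + L) = ((5 - m) - 7)/(-6 + L) = (-2 - m)/(-6 + L))
C(19, -2) + P(12) = (-2 - 1*19)/(-6 - 2) + 0 = (-2 - 19)/(-8) + 0 = -⅛*(-21) + 0 = 21/8 + 0 = 21/8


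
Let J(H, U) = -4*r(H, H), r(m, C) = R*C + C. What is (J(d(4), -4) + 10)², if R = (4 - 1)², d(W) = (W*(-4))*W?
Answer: 6604900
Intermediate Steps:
d(W) = -4*W² (d(W) = (-4*W)*W = -4*W²)
R = 9 (R = 3² = 9)
r(m, C) = 10*C (r(m, C) = 9*C + C = 10*C)
J(H, U) = -40*H
(J(d(4), -4) + 10)² = (-(-160)*4² + 10)² = (-(-160)*16 + 10)² = (-40*(-64) + 10)² = (2560 + 10)² = 2570² = 6604900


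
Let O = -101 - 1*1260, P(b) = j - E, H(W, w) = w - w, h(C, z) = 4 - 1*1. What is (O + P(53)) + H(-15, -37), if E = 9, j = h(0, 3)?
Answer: -1367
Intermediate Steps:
h(C, z) = 3 (h(C, z) = 4 - 1 = 3)
j = 3
H(W, w) = 0
P(b) = -6 (P(b) = 3 - 1*9 = 3 - 9 = -6)
O = -1361 (O = -101 - 1260 = -1361)
(O + P(53)) + H(-15, -37) = (-1361 - 6) + 0 = -1367 + 0 = -1367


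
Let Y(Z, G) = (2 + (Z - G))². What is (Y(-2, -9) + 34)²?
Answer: 13225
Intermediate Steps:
Y(Z, G) = (2 + Z - G)²
(Y(-2, -9) + 34)² = ((2 - 2 - 1*(-9))² + 34)² = ((2 - 2 + 9)² + 34)² = (9² + 34)² = (81 + 34)² = 115² = 13225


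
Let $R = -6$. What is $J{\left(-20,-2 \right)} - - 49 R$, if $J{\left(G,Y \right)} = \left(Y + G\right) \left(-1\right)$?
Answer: $-272$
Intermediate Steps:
$J{\left(G,Y \right)} = - G - Y$ ($J{\left(G,Y \right)} = \left(G + Y\right) \left(-1\right) = - G - Y$)
$J{\left(-20,-2 \right)} - - 49 R = \left(\left(-1\right) \left(-20\right) - -2\right) - \left(-49\right) \left(-6\right) = \left(20 + 2\right) - 294 = 22 - 294 = -272$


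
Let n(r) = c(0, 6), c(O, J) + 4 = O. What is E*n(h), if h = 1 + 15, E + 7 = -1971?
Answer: 7912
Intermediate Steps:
E = -1978 (E = -7 - 1971 = -1978)
c(O, J) = -4 + O
h = 16
n(r) = -4 (n(r) = -4 + 0 = -4)
E*n(h) = -1978*(-4) = 7912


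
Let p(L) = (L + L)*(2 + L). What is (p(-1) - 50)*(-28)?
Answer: 1456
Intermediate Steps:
p(L) = 2*L*(2 + L) (p(L) = (2*L)*(2 + L) = 2*L*(2 + L))
(p(-1) - 50)*(-28) = (2*(-1)*(2 - 1) - 50)*(-28) = (2*(-1)*1 - 50)*(-28) = (-2 - 50)*(-28) = -52*(-28) = 1456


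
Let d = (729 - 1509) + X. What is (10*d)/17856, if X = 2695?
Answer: 9575/8928 ≈ 1.0725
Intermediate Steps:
d = 1915 (d = (729 - 1509) + 2695 = -780 + 2695 = 1915)
(10*d)/17856 = (10*1915)/17856 = 19150*(1/17856) = 9575/8928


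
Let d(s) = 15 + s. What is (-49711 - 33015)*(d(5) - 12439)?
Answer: 1027374194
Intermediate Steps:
(-49711 - 33015)*(d(5) - 12439) = (-49711 - 33015)*((15 + 5) - 12439) = -82726*(20 - 12439) = -82726*(-12419) = 1027374194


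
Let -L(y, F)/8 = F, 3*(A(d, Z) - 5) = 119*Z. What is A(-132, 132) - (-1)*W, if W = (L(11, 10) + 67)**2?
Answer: 5410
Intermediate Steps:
A(d, Z) = 5 + 119*Z/3 (A(d, Z) = 5 + (119*Z)/3 = 5 + 119*Z/3)
L(y, F) = -8*F
W = 169 (W = (-8*10 + 67)**2 = (-80 + 67)**2 = (-13)**2 = 169)
A(-132, 132) - (-1)*W = (5 + (119/3)*132) - (-1)*169 = (5 + 5236) - 1*(-169) = 5241 + 169 = 5410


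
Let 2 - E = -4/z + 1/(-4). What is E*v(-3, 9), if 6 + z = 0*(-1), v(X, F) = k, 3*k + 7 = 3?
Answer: -19/9 ≈ -2.1111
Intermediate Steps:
k = -4/3 (k = -7/3 + (⅓)*3 = -7/3 + 1 = -4/3 ≈ -1.3333)
v(X, F) = -4/3
z = -6 (z = -6 + 0*(-1) = -6 + 0 = -6)
E = 19/12 (E = 2 - (-4/(-6) + 1/(-4)) = 2 - (-4*(-⅙) + 1*(-¼)) = 2 - (⅔ - ¼) = 2 - 1*5/12 = 2 - 5/12 = 19/12 ≈ 1.5833)
E*v(-3, 9) = (19/12)*(-4/3) = -19/9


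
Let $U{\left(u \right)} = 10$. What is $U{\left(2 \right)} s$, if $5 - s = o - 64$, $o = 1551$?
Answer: $-14820$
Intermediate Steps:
$s = -1482$ ($s = 5 - \left(1551 - 64\right) = 5 - 1487 = -1482$)
$U{\left(2 \right)} s = 10 \left(-1482\right) = -14820$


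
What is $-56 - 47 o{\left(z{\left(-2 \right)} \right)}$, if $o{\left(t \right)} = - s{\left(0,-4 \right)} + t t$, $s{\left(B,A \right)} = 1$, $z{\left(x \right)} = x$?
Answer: $-197$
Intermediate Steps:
$o{\left(t \right)} = -1 + t^{2}$ ($o{\left(t \right)} = \left(-1\right) 1 + t t = -1 + t^{2}$)
$-56 - 47 o{\left(z{\left(-2 \right)} \right)} = -56 - 47 \left(-1 + \left(-2\right)^{2}\right) = -56 - 47 \left(-1 + 4\right) = -56 - 141 = -197$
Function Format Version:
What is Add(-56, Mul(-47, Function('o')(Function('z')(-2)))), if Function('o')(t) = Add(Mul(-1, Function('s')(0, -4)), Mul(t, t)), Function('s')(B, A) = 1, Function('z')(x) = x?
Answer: -197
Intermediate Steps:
Function('o')(t) = Add(-1, Pow(t, 2)) (Function('o')(t) = Add(Mul(-1, 1), Mul(t, t)) = Add(-1, Pow(t, 2)))
Add(-56, Mul(-47, Function('o')(Function('z')(-2)))) = Add(-56, Mul(-47, Add(-1, Pow(-2, 2)))) = Add(-56, Mul(-47, Add(-1, 4))) = Add(-56, Mul(-47, 3)) = Add(-56, -141) = -197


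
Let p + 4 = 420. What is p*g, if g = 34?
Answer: 14144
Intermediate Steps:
p = 416 (p = -4 + 420 = 416)
p*g = 416*34 = 14144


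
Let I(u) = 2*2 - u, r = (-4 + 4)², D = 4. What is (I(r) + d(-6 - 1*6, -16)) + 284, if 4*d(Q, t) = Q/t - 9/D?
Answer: 2301/8 ≈ 287.63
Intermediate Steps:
r = 0 (r = 0² = 0)
d(Q, t) = -9/16 + Q/(4*t) (d(Q, t) = (Q/t - 9/4)/4 = (-9/4 + Q/t)/4 = -9/16 + Q/(4*t))
I(u) = 4 - u
(I(r) + d(-6 - 1*6, -16)) + 284 = ((4 - 1*0) + (-9/16 + (¼)*(-6 - 1*6)/(-16))) + 284 = ((4 + 0) + (-9/16 + (¼)*(-6 - 6)*(-1/16))) + 284 = (4 + (-9/16 + (¼)*(-12)*(-1/16))) + 284 = (4 + (-9/16 + 3/16)) + 284 = (4 - 3/8) + 284 = 29/8 + 284 = 2301/8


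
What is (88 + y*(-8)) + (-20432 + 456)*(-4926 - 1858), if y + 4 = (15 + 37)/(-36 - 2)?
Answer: 2574828984/19 ≈ 1.3552e+8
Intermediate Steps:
y = -102/19 (y = -4 + (15 + 37)/(-36 - 2) = -4 + 52/(-38) = -4 + 52*(-1/38) = -4 - 26/19 = -102/19 ≈ -5.3684)
(88 + y*(-8)) + (-20432 + 456)*(-4926 - 1858) = (88 - 102/19*(-8)) + (-20432 + 456)*(-4926 - 1858) = (88 + 816/19) - 19976*(-6784) = 2488/19 + 135517184 = 2574828984/19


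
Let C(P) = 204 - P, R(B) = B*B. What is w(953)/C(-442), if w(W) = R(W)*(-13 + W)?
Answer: 426858230/323 ≈ 1.3215e+6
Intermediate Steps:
R(B) = B²
w(W) = W²*(-13 + W)
w(953)/C(-442) = (953²*(-13 + 953))/(204 - 1*(-442)) = (908209*940)/(204 + 442) = 853716460/646 = 853716460*(1/646) = 426858230/323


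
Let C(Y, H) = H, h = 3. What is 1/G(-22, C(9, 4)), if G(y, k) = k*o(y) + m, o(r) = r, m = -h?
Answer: -1/91 ≈ -0.010989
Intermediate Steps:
m = -3 (m = -1*3 = -3)
G(y, k) = -3 + k*y (G(y, k) = k*y - 3 = -3 + k*y)
1/G(-22, C(9, 4)) = 1/(-3 + 4*(-22)) = 1/(-3 - 88) = 1/(-91) = -1/91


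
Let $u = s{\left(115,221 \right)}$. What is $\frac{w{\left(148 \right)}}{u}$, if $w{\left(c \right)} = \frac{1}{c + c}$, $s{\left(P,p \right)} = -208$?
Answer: $- \frac{1}{61568} \approx -1.6242 \cdot 10^{-5}$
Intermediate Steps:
$u = -208$
$w{\left(c \right)} = \frac{1}{2 c}$
$\frac{w{\left(148 \right)}}{u} = \frac{\frac{1}{2} \cdot \frac{1}{148}}{-208} = \frac{1}{2} \cdot \frac{1}{148} \left(- \frac{1}{208}\right) = \frac{1}{296} \left(- \frac{1}{208}\right) = - \frac{1}{61568}$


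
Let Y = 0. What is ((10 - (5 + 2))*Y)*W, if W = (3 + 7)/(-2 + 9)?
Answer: 0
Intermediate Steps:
W = 10/7 ≈ 1.4286
((10 - (5 + 2))*Y)*W = ((10 - (5 + 2))*0)*(10/7) = ((10 - 1*7)*0)*(10/7) = ((10 - 7)*0)*(10/7) = (3*0)*(10/7) = 0*(10/7) = 0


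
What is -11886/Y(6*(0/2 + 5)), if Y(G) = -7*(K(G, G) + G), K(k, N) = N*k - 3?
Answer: 566/309 ≈ 1.8317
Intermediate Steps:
K(k, N) = -3 + N*k
Y(G) = 21 - 7*G - 7*G**2 (Y(G) = -7*((-3 + G*G) + G) = -7*((-3 + G**2) + G) = -7*(-3 + G + G**2) = 21 - 7*G - 7*G**2)
-11886/Y(6*(0/2 + 5)) = -11886/(21 - 42*(0/2 + 5) - 7*36*(0/2 + 5)**2) = -11886/(21 - 42*(0*(1/2) + 5) - 7*36*(0*(1/2) + 5)**2) = -11886/(21 - 42*(0 + 5) - 7*36*(0 + 5)**2) = -11886/(21 - 42*5 - 7*(6*5)**2) = -11886/(21 - 7*30 - 7*30**2) = -11886/(21 - 210 - 7*900) = -11886/(21 - 210 - 6300) = -11886/(-6489) = -11886*(-1/6489) = 566/309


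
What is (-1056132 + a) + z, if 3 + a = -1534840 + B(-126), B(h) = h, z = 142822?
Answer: -2448279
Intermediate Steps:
a = -1534969 (a = -3 + (-1534840 - 126) = -3 - 1534966 = -1534969)
(-1056132 + a) + z = (-1056132 - 1534969) + 142822 = -2591101 + 142822 = -2448279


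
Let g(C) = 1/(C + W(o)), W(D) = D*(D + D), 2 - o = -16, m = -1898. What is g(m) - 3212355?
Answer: -4015443751/1250 ≈ -3.2124e+6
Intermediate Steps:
o = 18 (o = 2 - 1*(-16) = 2 + 16 = 18)
W(D) = 2*D² (W(D) = D*(2*D) = 2*D²)
g(C) = 1/(648 + C) (g(C) = 1/(C + 2*18²) = 1/(C + 2*324) = 1/(C + 648) = 1/(648 + C))
g(m) - 3212355 = 1/(648 - 1898) - 3212355 = 1/(-1250) - 3212355 = -1/1250 - 3212355 = -4015443751/1250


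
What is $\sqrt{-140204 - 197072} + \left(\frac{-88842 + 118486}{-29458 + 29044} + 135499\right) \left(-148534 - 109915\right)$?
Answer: $- \frac{7245222546479}{207} + 2 i \sqrt{84319} \approx -3.5001 \cdot 10^{10} + 580.75 i$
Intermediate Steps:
$\sqrt{-140204 - 197072} + \left(\frac{-88842 + 118486}{-29458 + 29044} + 135499\right) \left(-148534 - 109915\right) = \sqrt{-337276} + \left(\frac{29644}{-414} + 135499\right) \left(-258449\right) = 2 i \sqrt{84319} + \left(29644 \left(- \frac{1}{414}\right) + 135499\right) \left(-258449\right) = 2 i \sqrt{84319} + \left(- \frac{14822}{207} + 135499\right) \left(-258449\right) = 2 i \sqrt{84319} + \frac{28033471}{207} \left(-258449\right) = 2 i \sqrt{84319} - \frac{7245222546479}{207} = - \frac{7245222546479}{207} + 2 i \sqrt{84319}$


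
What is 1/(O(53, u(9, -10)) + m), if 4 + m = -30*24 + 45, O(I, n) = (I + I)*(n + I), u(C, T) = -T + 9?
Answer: 1/6953 ≈ 0.00014382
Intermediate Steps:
u(C, T) = 9 - T
O(I, n) = 2*I*(I + n) (O(I, n) = (2*I)*(I + n) = 2*I*(I + n))
m = -679 (m = -4 + (-30*24 + 45) = -4 + (-720 + 45) = -4 - 675 = -679)
1/(O(53, u(9, -10)) + m) = 1/(2*53*(53 + (9 - 1*(-10))) - 679) = 1/(2*53*(53 + (9 + 10)) - 679) = 1/(2*53*(53 + 19) - 679) = 1/(2*53*72 - 679) = 1/(7632 - 679) = 1/6953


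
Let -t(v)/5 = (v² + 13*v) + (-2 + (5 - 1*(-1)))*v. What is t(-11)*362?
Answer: 119460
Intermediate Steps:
t(v) = -85*v - 5*v² (t(v) = -5*((v² + 13*v) + (-2 + (5 - 1*(-1)))*v) = -5*((v² + 13*v) + (-2 + (5 + 1))*v) = -5*((v² + 13*v) + (-2 + 6)*v) = -5*((v² + 13*v) + 4*v) = -5*(v² + 17*v) = -85*v - 5*v²)
t(-11)*362 = -5*(-11)*(17 - 11)*362 = -5*(-11)*6*362 = 330*362 = 119460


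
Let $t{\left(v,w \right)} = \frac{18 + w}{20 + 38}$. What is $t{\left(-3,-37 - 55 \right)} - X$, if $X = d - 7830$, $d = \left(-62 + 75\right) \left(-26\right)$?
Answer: $\frac{236835}{29} \approx 8166.7$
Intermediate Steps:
$d = -338$ ($d = 13 \left(-26\right) = -338$)
$t{\left(v,w \right)} = \frac{9}{29} + \frac{w}{58}$ ($t{\left(v,w \right)} = \frac{18 + w}{58} = \left(18 + w\right) \frac{1}{58} = \frac{9}{29} + \frac{w}{58}$)
$X = -8168$ ($X = -338 - 7830 = -8168$)
$t{\left(-3,-37 - 55 \right)} - X = \left(\frac{9}{29} + \frac{-37 - 55}{58}\right) - -8168 = \left(\frac{9}{29} + \frac{1}{58} \left(-92\right)\right) + 8168 = \left(\frac{9}{29} - \frac{46}{29}\right) + 8168 = - \frac{37}{29} + 8168 = \frac{236835}{29}$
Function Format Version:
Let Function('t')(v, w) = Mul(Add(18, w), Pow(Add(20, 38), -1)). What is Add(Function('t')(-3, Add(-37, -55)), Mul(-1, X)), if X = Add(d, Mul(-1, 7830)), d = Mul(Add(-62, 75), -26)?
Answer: Rational(236835, 29) ≈ 8166.7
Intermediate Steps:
d = -338 (d = Mul(13, -26) = -338)
Function('t')(v, w) = Add(Rational(9, 29), Mul(Rational(1, 58), w)) (Function('t')(v, w) = Mul(Add(18, w), Pow(58, -1)) = Mul(Add(18, w), Rational(1, 58)) = Add(Rational(9, 29), Mul(Rational(1, 58), w)))
X = -8168 (X = Add(-338, Mul(-1, 7830)) = Add(-338, -7830) = -8168)
Add(Function('t')(-3, Add(-37, -55)), Mul(-1, X)) = Add(Add(Rational(9, 29), Mul(Rational(1, 58), Add(-37, -55))), Mul(-1, -8168)) = Add(Add(Rational(9, 29), Mul(Rational(1, 58), -92)), 8168) = Add(Add(Rational(9, 29), Rational(-46, 29)), 8168) = Add(Rational(-37, 29), 8168) = Rational(236835, 29)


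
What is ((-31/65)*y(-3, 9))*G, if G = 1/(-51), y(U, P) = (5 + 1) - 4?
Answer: 62/3315 ≈ 0.018703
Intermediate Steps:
y(U, P) = 2 (y(U, P) = 6 - 4 = 2)
G = -1/51 ≈ -0.019608
((-31/65)*y(-3, 9))*G = (-31/65*2)*(-1/51) = (-31*1/65*2)*(-1/51) = -31/65*2*(-1/51) = -62/65*(-1/51) = 62/3315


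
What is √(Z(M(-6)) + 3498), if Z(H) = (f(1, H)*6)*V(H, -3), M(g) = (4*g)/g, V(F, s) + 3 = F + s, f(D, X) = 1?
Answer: √3486 ≈ 59.042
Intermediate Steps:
V(F, s) = -3 + F + s (V(F, s) = -3 + (F + s) = -3 + F + s)
M(g) = 4
Z(H) = -36 + 6*H (Z(H) = (1*6)*(-3 + H - 3) = 6*(-6 + H) = -36 + 6*H)
√(Z(M(-6)) + 3498) = √((-36 + 6*4) + 3498) = √((-36 + 24) + 3498) = √(-12 + 3498) = √3486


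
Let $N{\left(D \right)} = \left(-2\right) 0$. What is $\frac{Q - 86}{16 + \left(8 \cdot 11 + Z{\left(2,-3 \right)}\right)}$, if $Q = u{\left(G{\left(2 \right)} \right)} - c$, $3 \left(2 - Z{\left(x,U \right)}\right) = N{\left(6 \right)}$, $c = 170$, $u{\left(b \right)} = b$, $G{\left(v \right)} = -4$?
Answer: $- \frac{130}{53} \approx -2.4528$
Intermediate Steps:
$N{\left(D \right)} = 0$
$Z{\left(x,U \right)} = 2$ ($Z{\left(x,U \right)} = 2 - 0 = 2 + 0 = 2$)
$Q = -174$ ($Q = -4 - 170 = -174$)
$\frac{Q - 86}{16 + \left(8 \cdot 11 + Z{\left(2,-3 \right)}\right)} = \frac{-174 - 86}{16 + \left(8 \cdot 11 + 2\right)} = - \frac{260}{16 + \left(88 + 2\right)} = - \frac{260}{16 + 90} = - \frac{260}{106} = \left(-260\right) \frac{1}{106} = - \frac{130}{53}$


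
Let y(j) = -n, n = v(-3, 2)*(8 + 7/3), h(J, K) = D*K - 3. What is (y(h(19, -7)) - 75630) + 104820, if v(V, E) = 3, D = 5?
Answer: 29159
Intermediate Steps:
h(J, K) = -3 + 5*K (h(J, K) = 5*K - 3 = -3 + 5*K)
n = 31 (n = 3*(8 + 7/3) = 3*(31/3) = 31)
y(j) = -31 (y(j) = -1*31 = -31)
(y(h(19, -7)) - 75630) + 104820 = (-31 - 75630) + 104820 = -75661 + 104820 = 29159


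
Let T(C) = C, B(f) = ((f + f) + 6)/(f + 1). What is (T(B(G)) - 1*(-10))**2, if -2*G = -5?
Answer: 8464/49 ≈ 172.73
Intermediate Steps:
G = 5/2 (G = -1/2*(-5) = 5/2 ≈ 2.5000)
B(f) = (6 + 2*f)/(1 + f) (B(f) = (2*f + 6)/(1 + f) = (6 + 2*f)/(1 + f))
(T(B(G)) - 1*(-10))**2 = (2*(3 + 5/2)/(1 + 5/2) - 1*(-10))**2 = (2*(11/2)/(7/2) + 10)**2 = (2*(2/7)*(11/2) + 10)**2 = (22/7 + 10)**2 = (92/7)**2 = 8464/49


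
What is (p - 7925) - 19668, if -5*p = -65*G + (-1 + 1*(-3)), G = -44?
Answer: -140821/5 ≈ -28164.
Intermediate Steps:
p = -2856/5 (p = -(-65*(-44) + (-1 + 1*(-3)))/5 = -(2860 + (-1 - 3))/5 = -(2860 - 4)/5 = -1/5*2856 = -2856/5 ≈ -571.20)
(p - 7925) - 19668 = (-2856/5 - 7925) - 19668 = -42481/5 - 19668 = -140821/5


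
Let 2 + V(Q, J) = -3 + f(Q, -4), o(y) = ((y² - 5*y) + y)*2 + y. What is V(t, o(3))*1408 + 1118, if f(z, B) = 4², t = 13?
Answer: 16606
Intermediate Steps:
f(z, B) = 16
o(y) = -7*y + 2*y² (o(y) = (y² - 4*y)*2 + y = (-8*y + 2*y²) + y = -7*y + 2*y²)
V(Q, J) = 11 (V(Q, J) = -2 + (-3 + 16) = -2 + 13 = 11)
V(t, o(3))*1408 + 1118 = 11*1408 + 1118 = 15488 + 1118 = 16606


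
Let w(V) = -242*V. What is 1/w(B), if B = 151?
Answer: -1/36542 ≈ -2.7366e-5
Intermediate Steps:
1/w(B) = 1/(-242*151) = 1/(-36542) = -1/36542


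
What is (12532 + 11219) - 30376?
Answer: -6625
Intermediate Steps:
(12532 + 11219) - 30376 = 23751 - 30376 = -6625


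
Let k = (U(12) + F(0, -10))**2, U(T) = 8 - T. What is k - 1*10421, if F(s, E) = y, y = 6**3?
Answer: 34523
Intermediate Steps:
y = 216
F(s, E) = 216
k = 44944 (k = ((8 - 1*12) + 216)**2 = ((8 - 12) + 216)**2 = (-4 + 216)**2 = 212**2 = 44944)
k - 1*10421 = 44944 - 1*10421 = 44944 - 10421 = 34523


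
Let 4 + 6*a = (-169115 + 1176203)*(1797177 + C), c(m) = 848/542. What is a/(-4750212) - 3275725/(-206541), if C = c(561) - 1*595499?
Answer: -1880905238985252107/44313628073922 ≈ -42445.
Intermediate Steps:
c(m) = 424/271 (c(m) = 848*(1/542) = 424/271)
C = -161379805/271 (C = 424/271 - 1*595499 = 424/271 - 595499 = -161379805/271 ≈ -5.9550e+5)
a = 163981702893586/813 (a = -2/3 + ((-169115 + 1176203)*(1797177 - 161379805/271))/6 = -2/3 + (1007088*(325655162/271))/6 = -2/3 + (1/6)*(327963405788256/271) = -2/3 + 54660567631376/271 = 163981702893586/813 ≈ 2.0170e+11)
a/(-4750212) - 3275725/(-206541) = (163981702893586/813)/(-4750212) - 3275725/(-206541) = (163981702893586/813)*(-1/4750212) - 3275725*(-1/206541) = -81990851446793/1930961178 + 3275725/206541 = -1880905238985252107/44313628073922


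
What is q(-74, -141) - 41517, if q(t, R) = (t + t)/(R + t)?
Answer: -8926007/215 ≈ -41516.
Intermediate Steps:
q(t, R) = 2*t/(R + t) (q(t, R) = (2*t)/(R + t) = 2*t/(R + t))
q(-74, -141) - 41517 = 2*(-74)/(-141 - 74) - 41517 = 2*(-74)/(-215) - 41517 = 2*(-74)*(-1/215) - 41517 = 148/215 - 41517 = -8926007/215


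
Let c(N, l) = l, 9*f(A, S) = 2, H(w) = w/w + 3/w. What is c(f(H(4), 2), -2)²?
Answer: 4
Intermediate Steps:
H(w) = 1 + 3/w
f(A, S) = 2/9 (f(A, S) = (⅑)*2 = 2/9)
c(f(H(4), 2), -2)² = (-2)² = 4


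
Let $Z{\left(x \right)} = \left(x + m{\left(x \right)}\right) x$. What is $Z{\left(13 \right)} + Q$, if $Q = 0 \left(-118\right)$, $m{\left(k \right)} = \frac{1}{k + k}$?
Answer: $\frac{339}{2} \approx 169.5$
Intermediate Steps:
$m{\left(k \right)} = \frac{1}{2 k}$
$Z{\left(x \right)} = x \left(x + \frac{1}{2 x}\right)$ ($Z{\left(x \right)} = \left(x + \frac{1}{2 x}\right) x = x \left(x + \frac{1}{2 x}\right)$)
$Q = 0$
$Z{\left(13 \right)} + Q = \left(\frac{1}{2} + 13^{2}\right) + 0 = \left(\frac{1}{2} + 169\right) + 0 = \frac{339}{2} + 0 = \frac{339}{2}$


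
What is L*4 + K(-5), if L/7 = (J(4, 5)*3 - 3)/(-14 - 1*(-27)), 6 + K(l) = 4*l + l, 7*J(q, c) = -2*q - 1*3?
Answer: -619/13 ≈ -47.615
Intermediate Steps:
J(q, c) = -3/7 - 2*q/7 (J(q, c) = (-2*q - 1*3)/7 = (-2*q - 3)/7 = (-3 - 2*q)/7 = -3/7 - 2*q/7)
K(l) = -6 + 5*l (K(l) = -6 + (4*l + l) = -6 + 5*l)
L = -54/13 (L = 7*(((-3/7 - 2/7*4)*3 - 3)/(-14 - 1*(-27))) = 7*(((-3/7 - 8/7)*3 - 3)/(-14 + 27)) = 7*((-11/7*3 - 3)/13) = 7*((-33/7 - 3)*(1/13)) = 7*(-54/7*1/13) = 7*(-54/91) = -54/13 ≈ -4.1538)
L*4 + K(-5) = -54/13*4 + (-6 + 5*(-5)) = -216/13 + (-6 - 25) = -216/13 - 31 = -619/13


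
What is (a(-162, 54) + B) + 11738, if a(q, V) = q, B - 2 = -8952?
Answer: 2626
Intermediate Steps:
B = -8950 (B = 2 - 8952 = -8950)
(a(-162, 54) + B) + 11738 = (-162 - 8950) + 11738 = -9112 + 11738 = 2626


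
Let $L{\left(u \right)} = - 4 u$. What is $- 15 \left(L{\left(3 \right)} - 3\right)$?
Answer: $225$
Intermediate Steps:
$- 15 \left(L{\left(3 \right)} - 3\right) = - 15 \left(\left(-4\right) 3 - 3\right) = - 15 \left(-12 - 3\right) = \left(-15\right) \left(-15\right) = 225$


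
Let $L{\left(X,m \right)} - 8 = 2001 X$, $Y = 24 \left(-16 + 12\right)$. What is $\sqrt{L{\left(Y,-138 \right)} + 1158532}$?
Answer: $2 \sqrt{241611} \approx 983.08$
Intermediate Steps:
$Y = -96$ ($Y = 24 \left(-4\right) = -96$)
$L{\left(X,m \right)} = 8 + 2001 X$
$\sqrt{L{\left(Y,-138 \right)} + 1158532} = \sqrt{\left(8 + 2001 \left(-96\right)\right) + 1158532} = \sqrt{\left(8 - 192096\right) + 1158532} = \sqrt{-192088 + 1158532} = \sqrt{966444} = 2 \sqrt{241611}$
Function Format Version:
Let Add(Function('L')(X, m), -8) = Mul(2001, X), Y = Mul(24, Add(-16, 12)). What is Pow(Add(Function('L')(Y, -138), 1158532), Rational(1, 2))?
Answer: Mul(2, Pow(241611, Rational(1, 2))) ≈ 983.08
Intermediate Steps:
Y = -96 (Y = Mul(24, -4) = -96)
Function('L')(X, m) = Add(8, Mul(2001, X))
Pow(Add(Function('L')(Y, -138), 1158532), Rational(1, 2)) = Pow(Add(Add(8, Mul(2001, -96)), 1158532), Rational(1, 2)) = Pow(Add(Add(8, -192096), 1158532), Rational(1, 2)) = Pow(Add(-192088, 1158532), Rational(1, 2)) = Pow(966444, Rational(1, 2)) = Mul(2, Pow(241611, Rational(1, 2)))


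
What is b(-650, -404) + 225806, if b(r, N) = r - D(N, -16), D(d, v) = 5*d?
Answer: 227176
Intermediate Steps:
b(r, N) = r - 5*N
b(-650, -404) + 225806 = (-650 - 5*(-404)) + 225806 = (-650 + 2020) + 225806 = 1370 + 225806 = 227176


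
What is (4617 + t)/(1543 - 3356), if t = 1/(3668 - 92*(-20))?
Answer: -25430437/9986004 ≈ -2.5466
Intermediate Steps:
t = 1/5508 (t = 1/(3668 + 1840) = 1/5508 ≈ 0.00018155)
(4617 + t)/(1543 - 3356) = (4617 + 1/5508)/(1543 - 3356) = (25430437/5508)/(-1813) = (25430437/5508)*(-1/1813) = -25430437/9986004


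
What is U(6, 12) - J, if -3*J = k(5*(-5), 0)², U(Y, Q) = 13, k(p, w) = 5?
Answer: 64/3 ≈ 21.333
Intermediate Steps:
J = -25/3 (J = -⅓*5² = -⅓*25 = -25/3 ≈ -8.3333)
U(6, 12) - J = 13 - 1*(-25/3) = 13 + 25/3 = 64/3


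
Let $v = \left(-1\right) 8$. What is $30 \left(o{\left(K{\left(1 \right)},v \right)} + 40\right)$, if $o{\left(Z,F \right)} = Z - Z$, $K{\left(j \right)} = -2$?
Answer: $1200$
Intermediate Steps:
$v = -8$
$o{\left(Z,F \right)} = 0$
$30 \left(o{\left(K{\left(1 \right)},v \right)} + 40\right) = 30 \left(0 + 40\right) = 30 \cdot 40 = 1200$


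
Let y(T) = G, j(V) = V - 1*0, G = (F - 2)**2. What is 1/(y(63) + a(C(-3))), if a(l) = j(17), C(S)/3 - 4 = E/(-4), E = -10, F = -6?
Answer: 1/81 ≈ 0.012346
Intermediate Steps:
C(S) = 39/2 (C(S) = 12 + 3*(-10/(-4)) = 12 + 3*(-10*(-1/4)) = 12 + 3*(5/2) = 12 + 15/2 = 39/2)
G = 64 (G = (-6 - 2)**2 = (-8)**2 = 64)
j(V) = V (j(V) = V + 0 = V)
y(T) = 64
a(l) = 17
1/(y(63) + a(C(-3))) = 1/(64 + 17) = 1/81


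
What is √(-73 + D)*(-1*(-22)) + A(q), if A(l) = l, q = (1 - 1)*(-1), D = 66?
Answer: 22*I*√7 ≈ 58.207*I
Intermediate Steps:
q = 0 (q = 0*(-1) = 0)
√(-73 + D)*(-1*(-22)) + A(q) = √(-73 + 66)*(-1*(-22)) + 0 = √(-7)*22 + 0 = (I*√7)*22 + 0 = 22*I*√7 + 0 = 22*I*√7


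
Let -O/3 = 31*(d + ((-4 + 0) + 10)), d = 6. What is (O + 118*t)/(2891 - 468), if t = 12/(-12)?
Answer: -1234/2423 ≈ -0.50929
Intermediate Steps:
t = -1 (t = 12*(-1/12) = -1)
O = -1116 (O = -93*(6 + ((-4 + 0) + 10)) = -93*(6 + (-4 + 10)) = -93*(6 + 6) = -93*12 = -3*372 = -1116)
(O + 118*t)/(2891 - 468) = (-1116 + 118*(-1))/(2891 - 468) = (-1116 - 118)/2423 = -1234*1/2423 = -1234/2423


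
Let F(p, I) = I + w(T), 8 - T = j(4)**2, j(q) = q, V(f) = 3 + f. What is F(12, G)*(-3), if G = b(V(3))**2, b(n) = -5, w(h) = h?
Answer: -51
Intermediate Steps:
T = -8 (T = 8 - 1*4**2 = 8 - 1*16 = 8 - 16 = -8)
G = 25 (G = (-5)**2 = 25)
F(p, I) = -8 + I (F(p, I) = I - 8 = -8 + I)
F(12, G)*(-3) = (-8 + 25)*(-3) = 17*(-3) = -51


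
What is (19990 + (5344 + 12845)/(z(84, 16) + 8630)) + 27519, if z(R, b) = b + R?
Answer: 46085751/970 ≈ 47511.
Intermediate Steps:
z(R, b) = R + b
(19990 + (5344 + 12845)/(z(84, 16) + 8630)) + 27519 = (19990 + (5344 + 12845)/((84 + 16) + 8630)) + 27519 = (19990 + 18189/(100 + 8630)) + 27519 = (19990 + 18189/8730) + 27519 = (19990 + 18189*(1/8730)) + 27519 = (19990 + 2021/970) + 27519 = 19392321/970 + 27519 = 46085751/970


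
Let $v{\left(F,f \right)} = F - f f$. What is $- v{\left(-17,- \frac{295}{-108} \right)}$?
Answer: $\frac{285313}{11664} \approx 24.461$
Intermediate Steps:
$v{\left(F,f \right)} = F - f^{2}$
$- v{\left(-17,- \frac{295}{-108} \right)} = - (-17 - \left(- \frac{295}{-108}\right)^{2}) = - (-17 - \left(\left(-295\right) \left(- \frac{1}{108}\right)\right)^{2}) = - (-17 - \left(\frac{295}{108}\right)^{2}) = - (-17 - \frac{87025}{11664}) = \left(-1\right) \left(- \frac{285313}{11664}\right) = \frac{285313}{11664}$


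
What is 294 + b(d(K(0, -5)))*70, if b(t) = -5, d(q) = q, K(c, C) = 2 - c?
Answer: -56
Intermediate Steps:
294 + b(d(K(0, -5)))*70 = 294 - 5*70 = 294 - 350 = -56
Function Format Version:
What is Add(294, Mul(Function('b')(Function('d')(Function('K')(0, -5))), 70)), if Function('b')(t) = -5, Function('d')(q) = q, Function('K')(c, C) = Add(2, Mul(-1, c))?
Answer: -56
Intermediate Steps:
Add(294, Mul(Function('b')(Function('d')(Function('K')(0, -5))), 70)) = Add(294, Mul(-5, 70)) = Add(294, -350) = -56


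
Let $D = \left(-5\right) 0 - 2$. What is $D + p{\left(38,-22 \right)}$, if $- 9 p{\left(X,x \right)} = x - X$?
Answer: $\frac{14}{3} \approx 4.6667$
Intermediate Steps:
$p{\left(X,x \right)} = - \frac{x}{9} + \frac{X}{9}$ ($p{\left(X,x \right)} = - \frac{x - X}{9} = - \frac{x}{9} + \frac{X}{9}$)
$D = -2$ ($D = 0 - 2 = -2$)
$D + p{\left(38,-22 \right)} = -2 + \left(\left(- \frac{1}{9}\right) \left(-22\right) + \frac{1}{9} \cdot 38\right) = -2 + \left(\frac{22}{9} + \frac{38}{9}\right) = -2 + \frac{20}{3} = \frac{14}{3}$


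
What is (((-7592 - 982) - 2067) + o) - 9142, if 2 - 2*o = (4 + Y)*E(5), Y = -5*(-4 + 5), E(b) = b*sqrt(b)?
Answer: -19782 + 5*sqrt(5)/2 ≈ -19776.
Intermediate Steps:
E(b) = b**(3/2)
Y = -5 (Y = -5*1 = -5)
o = 1 + 5*sqrt(5)/2 (o = 1 - (4 - 5)*5**(3/2)/2 = 1 - (-1)*5*sqrt(5)/2 = 1 - (-5)*sqrt(5)/2 = 1 + 5*sqrt(5)/2 ≈ 6.5902)
(((-7592 - 982) - 2067) + o) - 9142 = (((-7592 - 982) - 2067) + (1 + 5*sqrt(5)/2)) - 9142 = ((-8574 - 2067) + (1 + 5*sqrt(5)/2)) - 9142 = (-10641 + (1 + 5*sqrt(5)/2)) - 9142 = (-10640 + 5*sqrt(5)/2) - 9142 = -19782 + 5*sqrt(5)/2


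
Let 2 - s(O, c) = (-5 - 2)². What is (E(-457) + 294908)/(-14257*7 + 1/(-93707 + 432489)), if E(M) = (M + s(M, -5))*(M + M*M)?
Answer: 35482217584120/33810104817 ≈ 1049.5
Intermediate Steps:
s(O, c) = -47 (s(O, c) = 2 - (-5 - 2)² = 2 - 1*(-7)² = 2 - 1*49 = 2 - 49 = -47)
E(M) = (-47 + M)*(M + M²) (E(M) = (M - 47)*(M + M*M) = (-47 + M)*(M + M²))
(E(-457) + 294908)/(-14257*7 + 1/(-93707 + 432489)) = (-457*(-47 + (-457)² - 46*(-457)) + 294908)/(-14257*7 + 1/(-93707 + 432489)) = (-457*(-47 + 208849 + 21022) + 294908)/(-99799 + 1/338782) = (-457*229824 + 294908)/(-99799 + 1/338782) = (-105029568 + 294908)/(-33810104817/338782) = -104734660*(-338782/33810104817) = 35482217584120/33810104817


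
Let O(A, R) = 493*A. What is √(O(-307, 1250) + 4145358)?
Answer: √3994007 ≈ 1998.5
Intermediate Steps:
√(O(-307, 1250) + 4145358) = √(493*(-307) + 4145358) = √(-151351 + 4145358) = √3994007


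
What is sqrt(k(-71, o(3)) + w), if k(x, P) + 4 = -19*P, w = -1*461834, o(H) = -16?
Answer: I*sqrt(461534) ≈ 679.36*I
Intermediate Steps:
w = -461834
k(x, P) = -4 - 19*P
sqrt(k(-71, o(3)) + w) = sqrt((-4 - 19*(-16)) - 461834) = sqrt((-4 + 304) - 461834) = sqrt(300 - 461834) = sqrt(-461534) = I*sqrt(461534)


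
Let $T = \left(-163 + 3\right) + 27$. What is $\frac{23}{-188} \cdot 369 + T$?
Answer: $- \frac{33491}{188} \approx -178.14$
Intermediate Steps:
$T = -133$ ($T = -160 + 27 = -133$)
$\frac{23}{-188} \cdot 369 + T = \frac{23}{-188} \cdot 369 - 133 = 23 \left(- \frac{1}{188}\right) 369 - 133 = \left(- \frac{23}{188}\right) 369 - 133 = - \frac{8487}{188} - 133 = - \frac{33491}{188}$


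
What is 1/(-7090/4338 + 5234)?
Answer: 2169/11349001 ≈ 0.00019112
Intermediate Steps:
1/(-7090/4338 + 5234) = 1/(-7090*1/4338 + 5234) = 1/(-3545/2169 + 5234) = 1/(11349001/2169) = 2169/11349001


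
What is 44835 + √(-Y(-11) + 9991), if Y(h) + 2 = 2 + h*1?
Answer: 44835 + √10002 ≈ 44935.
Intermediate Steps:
Y(h) = h (Y(h) = -2 + (2 + h*1) = -2 + (2 + h) = h)
44835 + √(-Y(-11) + 9991) = 44835 + √(-1*(-11) + 9991) = 44835 + √(11 + 9991) = 44835 + √10002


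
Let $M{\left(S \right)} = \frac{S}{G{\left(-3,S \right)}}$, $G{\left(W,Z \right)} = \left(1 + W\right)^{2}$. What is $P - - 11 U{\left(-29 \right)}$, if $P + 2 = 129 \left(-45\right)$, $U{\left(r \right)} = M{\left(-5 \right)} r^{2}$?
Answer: $- \frac{69483}{4} \approx -17371.0$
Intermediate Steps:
$M{\left(S \right)} = \frac{S}{4}$ ($M{\left(S \right)} = \frac{S}{\left(1 - 3\right)^{2}} = \frac{S}{\left(-2\right)^{2}} = \frac{S}{4}$)
$U{\left(r \right)} = - \frac{5 r^{2}}{4}$ ($U{\left(r \right)} = \frac{1}{4} \left(-5\right) r^{2} = - \frac{5 r^{2}}{4}$)
$P = -5807$ ($P = -2 + 129 \left(-45\right) = -2 - 5805 = -5807$)
$P - - 11 U{\left(-29 \right)} = -5807 - - 11 \left(- \frac{5 \left(-29\right)^{2}}{4}\right) = -5807 - - 11 \left(\left(- \frac{5}{4}\right) 841\right) = -5807 - \left(-11\right) \left(- \frac{4205}{4}\right) = -5807 - \frac{46255}{4} = - \frac{69483}{4}$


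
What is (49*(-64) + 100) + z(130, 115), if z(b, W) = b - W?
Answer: -3021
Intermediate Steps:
(49*(-64) + 100) + z(130, 115) = (49*(-64) + 100) + (130 - 1*115) = (-3136 + 100) + (130 - 115) = -3036 + 15 = -3021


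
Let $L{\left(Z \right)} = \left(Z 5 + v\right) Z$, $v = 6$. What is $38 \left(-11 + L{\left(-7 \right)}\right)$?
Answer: $7296$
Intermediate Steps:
$L{\left(Z \right)} = Z \left(6 + 5 Z\right)$ ($L{\left(Z \right)} = \left(Z 5 + 6\right) Z = \left(5 Z + 6\right) Z = \left(6 + 5 Z\right) Z = Z \left(6 + 5 Z\right)$)
$38 \left(-11 + L{\left(-7 \right)}\right) = 38 \left(-11 - 7 \left(6 + 5 \left(-7\right)\right)\right) = 38 \left(-11 - 7 \left(6 - 35\right)\right) = 38 \left(-11 - -203\right) = 38 \left(-11 + 203\right) = 38 \cdot 192 = 7296$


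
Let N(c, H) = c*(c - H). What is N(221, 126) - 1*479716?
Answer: -458721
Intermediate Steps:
N(221, 126) - 1*479716 = 221*(221 - 1*126) - 1*479716 = 221*(221 - 126) - 479716 = 221*95 - 479716 = 20995 - 479716 = -458721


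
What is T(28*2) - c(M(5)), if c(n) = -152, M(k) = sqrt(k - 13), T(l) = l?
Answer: 208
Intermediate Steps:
M(k) = sqrt(-13 + k)
T(28*2) - c(M(5)) = 28*2 - 1*(-152) = 56 + 152 = 208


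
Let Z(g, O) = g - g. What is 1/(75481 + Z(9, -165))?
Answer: 1/75481 ≈ 1.3248e-5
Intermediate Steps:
Z(g, O) = 0
1/(75481 + Z(9, -165)) = 1/(75481 + 0) = 1/75481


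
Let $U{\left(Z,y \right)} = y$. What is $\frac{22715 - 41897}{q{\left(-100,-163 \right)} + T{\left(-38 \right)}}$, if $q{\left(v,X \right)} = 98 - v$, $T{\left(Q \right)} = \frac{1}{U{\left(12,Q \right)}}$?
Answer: $- \frac{728916}{7523} \approx -96.892$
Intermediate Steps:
$T{\left(Q \right)} = \frac{1}{Q}$
$\frac{22715 - 41897}{q{\left(-100,-163 \right)} + T{\left(-38 \right)}} = \frac{22715 - 41897}{\left(98 - -100\right) + \frac{1}{-38}} = - \frac{19182}{\left(98 + 100\right) - \frac{1}{38}} = - \frac{19182}{198 - \frac{1}{38}} = - \frac{19182}{\frac{7523}{38}} = \left(-19182\right) \frac{38}{7523} = - \frac{728916}{7523}$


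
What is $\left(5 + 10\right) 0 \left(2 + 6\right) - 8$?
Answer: $-8$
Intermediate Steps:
$\left(5 + 10\right) 0 \left(2 + 6\right) - 8 = 15 \cdot 0 \cdot 8 - 8 = 15 \cdot 0 - 8 = 0 - 8 = -8$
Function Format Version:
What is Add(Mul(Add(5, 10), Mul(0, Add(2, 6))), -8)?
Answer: -8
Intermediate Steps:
Add(Mul(Add(5, 10), Mul(0, Add(2, 6))), -8) = Add(Mul(15, Mul(0, 8)), -8) = Add(Mul(15, 0), -8) = Add(0, -8) = -8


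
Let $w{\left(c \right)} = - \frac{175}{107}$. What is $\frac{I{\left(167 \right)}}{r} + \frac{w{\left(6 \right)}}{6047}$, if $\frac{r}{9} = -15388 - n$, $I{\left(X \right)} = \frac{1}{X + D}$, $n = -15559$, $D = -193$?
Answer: $- \frac{7649479}{25890218406} \approx -0.00029546$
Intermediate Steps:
$w{\left(c \right)} = - \frac{175}{107}$ ($w{\left(c \right)} = \left(-175\right) \frac{1}{107} = - \frac{175}{107}$)
$I{\left(X \right)} = \frac{1}{-193 + X}$ ($I{\left(X \right)} = \frac{1}{X - 193} = \frac{1}{-193 + X}$)
$r = 1539$ ($r = 9 \left(-15388 - -15559\right) = 9 \left(-15388 + 15559\right) = 9 \cdot 171 = 1539$)
$\frac{I{\left(167 \right)}}{r} + \frac{w{\left(6 \right)}}{6047} = \frac{1}{\left(-193 + 167\right) 1539} - \frac{175}{107 \cdot 6047} = \frac{1}{-26} \cdot \frac{1}{1539} - \frac{175}{647029} = \left(- \frac{1}{26}\right) \frac{1}{1539} - \frac{175}{647029} = - \frac{1}{40014} - \frac{175}{647029} = - \frac{7649479}{25890218406}$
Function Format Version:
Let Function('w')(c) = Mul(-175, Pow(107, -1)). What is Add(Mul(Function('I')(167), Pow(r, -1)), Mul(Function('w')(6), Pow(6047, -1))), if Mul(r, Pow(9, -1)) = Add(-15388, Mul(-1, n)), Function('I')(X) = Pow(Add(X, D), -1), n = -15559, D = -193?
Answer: Rational(-7649479, 25890218406) ≈ -0.00029546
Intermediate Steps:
Function('w')(c) = Rational(-175, 107) (Function('w')(c) = Mul(-175, Rational(1, 107)) = Rational(-175, 107))
Function('I')(X) = Pow(Add(-193, X), -1) (Function('I')(X) = Pow(Add(X, -193), -1) = Pow(Add(-193, X), -1))
r = 1539 (r = Mul(9, Add(-15388, Mul(-1, -15559))) = Mul(9, Add(-15388, 15559)) = Mul(9, 171) = 1539)
Add(Mul(Function('I')(167), Pow(r, -1)), Mul(Function('w')(6), Pow(6047, -1))) = Add(Mul(Pow(Add(-193, 167), -1), Pow(1539, -1)), Mul(Rational(-175, 107), Pow(6047, -1))) = Add(Mul(Pow(-26, -1), Rational(1, 1539)), Mul(Rational(-175, 107), Rational(1, 6047))) = Add(Mul(Rational(-1, 26), Rational(1, 1539)), Rational(-175, 647029)) = Add(Rational(-1, 40014), Rational(-175, 647029)) = Rational(-7649479, 25890218406)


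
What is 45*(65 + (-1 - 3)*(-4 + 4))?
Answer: 2925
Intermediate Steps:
45*(65 + (-1 - 3)*(-4 + 4)) = 45*(65 - 4*0) = 45*(65 + 0) = 45*65 = 2925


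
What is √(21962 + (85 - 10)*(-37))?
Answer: √19187 ≈ 138.52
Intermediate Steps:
√(21962 + (85 - 10)*(-37)) = √(21962 + 75*(-37)) = √(21962 - 2775) = √19187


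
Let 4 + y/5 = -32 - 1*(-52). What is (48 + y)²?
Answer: 16384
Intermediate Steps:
y = 80 (y = -20 + 5*(-32 - 1*(-52)) = -20 + 5*(-32 + 52) = -20 + 5*20 = -20 + 100 = 80)
(48 + y)² = (48 + 80)² = 128² = 16384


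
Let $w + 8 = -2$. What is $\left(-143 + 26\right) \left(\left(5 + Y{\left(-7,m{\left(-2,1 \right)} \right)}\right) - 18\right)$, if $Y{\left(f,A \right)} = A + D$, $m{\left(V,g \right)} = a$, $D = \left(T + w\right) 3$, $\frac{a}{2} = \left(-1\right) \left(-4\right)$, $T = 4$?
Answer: $2691$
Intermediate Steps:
$a = 8$ ($a = 2 \left(\left(-1\right) \left(-4\right)\right) = 2 \cdot 4 = 8$)
$w = -10$ ($w = -8 - 2 = -10$)
$D = -18$ ($D = \left(4 - 10\right) 3 = \left(-6\right) 3 = -18$)
$m{\left(V,g \right)} = 8$
$Y{\left(f,A \right)} = -18 + A$ ($Y{\left(f,A \right)} = A - 18 = -18 + A$)
$\left(-143 + 26\right) \left(\left(5 + Y{\left(-7,m{\left(-2,1 \right)} \right)}\right) - 18\right) = \left(-143 + 26\right) \left(\left(5 + \left(-18 + 8\right)\right) - 18\right) = - 117 \left(\left(5 - 10\right) - 18\right) = - 117 \left(-5 - 18\right) = \left(-117\right) \left(-23\right) = 2691$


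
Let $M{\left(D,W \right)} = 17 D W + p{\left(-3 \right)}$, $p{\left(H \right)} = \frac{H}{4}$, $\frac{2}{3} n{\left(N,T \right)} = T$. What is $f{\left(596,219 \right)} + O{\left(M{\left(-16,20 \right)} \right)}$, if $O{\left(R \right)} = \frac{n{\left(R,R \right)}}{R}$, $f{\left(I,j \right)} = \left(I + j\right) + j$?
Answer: $\frac{2071}{2} \approx 1035.5$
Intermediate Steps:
$n{\left(N,T \right)} = \frac{3 T}{2}$
$p{\left(H \right)} = \frac{H}{4}$ ($p{\left(H \right)} = H \frac{1}{4} = \frac{H}{4}$)
$f{\left(I,j \right)} = I + 2 j$
$M{\left(D,W \right)} = - \frac{3}{4} + 17 D W$ ($M{\left(D,W \right)} = 17 D W + \frac{1}{4} \left(-3\right) = 17 D W - \frac{3}{4} = - \frac{3}{4} + 17 D W$)
$O{\left(R \right)} = \frac{3}{2}$ ($O{\left(R \right)} = \frac{\frac{3}{2} R}{R} = \frac{3}{2}$)
$f{\left(596,219 \right)} + O{\left(M{\left(-16,20 \right)} \right)} = \left(596 + 2 \cdot 219\right) + \frac{3}{2} = \left(596 + 438\right) + \frac{3}{2} = 1034 + \frac{3}{2} = \frac{2071}{2}$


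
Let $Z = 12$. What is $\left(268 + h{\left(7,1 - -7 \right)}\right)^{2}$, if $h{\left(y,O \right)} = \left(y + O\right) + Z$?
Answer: $87025$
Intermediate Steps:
$h{\left(y,O \right)} = 12 + O + y$ ($h{\left(y,O \right)} = \left(y + O\right) + 12 = \left(O + y\right) + 12 = 12 + O + y$)
$\left(268 + h{\left(7,1 - -7 \right)}\right)^{2} = \left(268 + \left(12 + \left(1 - -7\right) + 7\right)\right)^{2} = \left(268 + \left(12 + \left(1 + 7\right) + 7\right)\right)^{2} = \left(268 + \left(12 + 8 + 7\right)\right)^{2} = \left(268 + 27\right)^{2} = 295^{2} = 87025$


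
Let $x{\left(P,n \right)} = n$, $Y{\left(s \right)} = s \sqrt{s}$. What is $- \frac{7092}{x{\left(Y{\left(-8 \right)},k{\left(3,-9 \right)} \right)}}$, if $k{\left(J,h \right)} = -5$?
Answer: $\frac{7092}{5} \approx 1418.4$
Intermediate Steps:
$Y{\left(s \right)} = s^{\frac{3}{2}}$
$- \frac{7092}{x{\left(Y{\left(-8 \right)},k{\left(3,-9 \right)} \right)}} = - \frac{7092}{-5} = \left(-7092\right) \left(- \frac{1}{5}\right) = \frac{7092}{5}$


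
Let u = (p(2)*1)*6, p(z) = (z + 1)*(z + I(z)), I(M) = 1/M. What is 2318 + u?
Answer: 2363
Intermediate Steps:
p(z) = (1 + z)*(z + 1/z) (p(z) = (z + 1)*(z + 1/z) = (1 + z)*(z + 1/z))
u = 45 (u = ((1 + 2 + 1/2 + 2²)*1)*6 = ((1 + 2 + ½ + 4)*1)*6 = ((15/2)*1)*6 = (15/2)*6 = 45)
2318 + u = 2318 + 45 = 2363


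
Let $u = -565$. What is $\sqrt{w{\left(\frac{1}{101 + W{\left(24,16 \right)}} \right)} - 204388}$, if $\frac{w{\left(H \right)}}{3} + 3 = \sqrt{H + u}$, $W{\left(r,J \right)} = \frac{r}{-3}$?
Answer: $\frac{\sqrt{-196425517 + 248 i \sqrt{76353}}}{31} \approx 0.078863 + 452.1 i$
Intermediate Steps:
$W{\left(r,J \right)} = - \frac{r}{3}$ ($W{\left(r,J \right)} = r \left(- \frac{1}{3}\right) = - \frac{r}{3}$)
$w{\left(H \right)} = -9 + 3 \sqrt{-565 + H}$ ($w{\left(H \right)} = -9 + 3 \sqrt{H - 565} = -9 + 3 \sqrt{-565 + H}$)
$\sqrt{w{\left(\frac{1}{101 + W{\left(24,16 \right)}} \right)} - 204388} = \sqrt{\left(-9 + 3 \sqrt{-565 + \frac{1}{101 - 8}}\right) - 204388} = \sqrt{\left(-9 + 3 \sqrt{-565 + \frac{1}{93}}\right) - 204388} = \sqrt{\left(-9 + 3 \sqrt{- \frac{52544}{93}}\right) - 204388} = \sqrt{\left(-9 + 3 \frac{8 i \sqrt{76353}}{93}\right) - 204388} = \sqrt{\left(-9 + \frac{8 i \sqrt{76353}}{31}\right) - 204388} = \sqrt{-204397 + \frac{8 i \sqrt{76353}}{31}}$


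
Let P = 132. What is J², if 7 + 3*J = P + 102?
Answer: 51529/9 ≈ 5725.4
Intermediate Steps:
J = 227/3 (J = -7/3 + (132 + 102)/3 = -7/3 + (⅓)*234 = -7/3 + 78 = 227/3 ≈ 75.667)
J² = (227/3)² = 51529/9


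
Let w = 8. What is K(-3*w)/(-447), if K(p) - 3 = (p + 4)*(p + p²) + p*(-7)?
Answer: 3623/149 ≈ 24.315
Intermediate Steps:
K(p) = 3 - 7*p + (4 + p)*(p + p²) (K(p) = 3 + ((p + 4)*(p + p²) + p*(-7)) = 3 + ((4 + p)*(p + p²) - 7*p) = 3 + (-7*p + (4 + p)*(p + p²)) = 3 - 7*p + (4 + p)*(p + p²))
K(-3*w)/(-447) = (3 + (-3*8)³ - (-9)*8 + 5*(-3*8)²)/(-447) = (3 + (-24)³ - 3*(-24) + 5*(-24)²)*(-1/447) = (3 - 13824 + 72 + 5*576)*(-1/447) = (3 - 13824 + 72 + 2880)*(-1/447) = -10869*(-1/447) = 3623/149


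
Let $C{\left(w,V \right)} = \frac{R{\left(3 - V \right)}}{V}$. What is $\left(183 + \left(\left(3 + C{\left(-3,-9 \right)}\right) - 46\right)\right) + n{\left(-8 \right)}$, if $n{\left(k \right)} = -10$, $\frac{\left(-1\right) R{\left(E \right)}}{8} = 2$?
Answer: $\frac{1186}{9} \approx 131.78$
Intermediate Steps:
$R{\left(E \right)} = -16$ ($R{\left(E \right)} = \left(-8\right) 2 = -16$)
$C{\left(w,V \right)} = - \frac{16}{V}$
$\left(183 + \left(\left(3 + C{\left(-3,-9 \right)}\right) - 46\right)\right) + n{\left(-8 \right)} = \left(183 - \left(43 - \frac{16}{9}\right)\right) - 10 = \left(183 + \left(\left(3 - - \frac{16}{9}\right) - 46\right)\right) - 10 = \left(183 + \left(\left(3 + \frac{16}{9}\right) - 46\right)\right) - 10 = \left(183 + \left(\frac{43}{9} - 46\right)\right) - 10 = \left(183 - \frac{371}{9}\right) - 10 = \frac{1276}{9} - 10 = \frac{1186}{9}$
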